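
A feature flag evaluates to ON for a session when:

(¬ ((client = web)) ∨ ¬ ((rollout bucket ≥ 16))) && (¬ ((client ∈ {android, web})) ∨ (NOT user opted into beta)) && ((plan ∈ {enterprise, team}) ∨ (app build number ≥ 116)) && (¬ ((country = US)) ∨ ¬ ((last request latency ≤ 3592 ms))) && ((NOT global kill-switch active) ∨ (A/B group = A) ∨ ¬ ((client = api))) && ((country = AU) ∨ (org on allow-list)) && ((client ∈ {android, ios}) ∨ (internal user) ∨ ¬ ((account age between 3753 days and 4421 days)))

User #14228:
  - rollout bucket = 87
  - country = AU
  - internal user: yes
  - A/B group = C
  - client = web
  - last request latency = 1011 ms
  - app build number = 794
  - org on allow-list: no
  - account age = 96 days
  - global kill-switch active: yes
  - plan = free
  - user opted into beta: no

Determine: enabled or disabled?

Atomic conditions:
  client = web: web == web is true
  rollout bucket ≥ 16: 87 ≥ 16 is true
  client ∈ {android, web}: web is in the set → true
  NOT user opted into beta: no → true
  plan ∈ {enterprise, team}: free is not in the set → false
  app build number ≥ 116: 794 ≥ 116 is true
  country = US: AU == US is false
  last request latency ≤ 3592 ms: 1011 ≤ 3592 is true
  NOT global kill-switch active: yes → false
  A/B group = A: C == A is false
  client = api: web == api is false
  country = AU: AU == AU is true
  org on allow-list: no → false
  client ∈ {android, ios}: web is not in the set → false
  internal user: yes → true
  account age between 3753 days and 4421 days: 96 in [3753, 4421] is false
Combine:
[1.1] NOT true = false
[1.2] NOT true = false
[1] false OR false = false
[2.1] NOT true = false
[2] false OR true = true
[3] false OR true = true
[4.1] NOT false = true
[4.2] NOT true = false
[4] true OR false = true
[5.3] NOT false = true
[5] false OR false OR true = true
[6] true OR false = true
[7.3] NOT false = true
[7] false OR true OR true = true
[root] false AND true AND true AND true AND true AND true AND true = false
Overall: false → disabled

Disabled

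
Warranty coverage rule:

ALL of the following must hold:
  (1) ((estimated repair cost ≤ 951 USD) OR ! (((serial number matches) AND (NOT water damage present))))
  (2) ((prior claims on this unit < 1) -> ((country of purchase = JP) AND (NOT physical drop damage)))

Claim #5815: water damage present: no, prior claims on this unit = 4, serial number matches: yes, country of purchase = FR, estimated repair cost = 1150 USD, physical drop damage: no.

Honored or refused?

Atomic conditions:
  estimated repair cost ≤ 951 USD: 1150 ≤ 951 is false
  serial number matches: yes → true
  NOT water damage present: no → true
  prior claims on this unit < 1: 4 < 1 is false
  country of purchase = JP: FR == JP is false
  NOT physical drop damage: no → true
Combine:
[1.2.1] true AND true = true
[1.2] NOT true = false
[1] false OR false = false
[2.2] false AND true = false
[2] false → false (antecedent false ⇒ implication holds) = true
[root] false AND true = false
Overall: false → refused

Refused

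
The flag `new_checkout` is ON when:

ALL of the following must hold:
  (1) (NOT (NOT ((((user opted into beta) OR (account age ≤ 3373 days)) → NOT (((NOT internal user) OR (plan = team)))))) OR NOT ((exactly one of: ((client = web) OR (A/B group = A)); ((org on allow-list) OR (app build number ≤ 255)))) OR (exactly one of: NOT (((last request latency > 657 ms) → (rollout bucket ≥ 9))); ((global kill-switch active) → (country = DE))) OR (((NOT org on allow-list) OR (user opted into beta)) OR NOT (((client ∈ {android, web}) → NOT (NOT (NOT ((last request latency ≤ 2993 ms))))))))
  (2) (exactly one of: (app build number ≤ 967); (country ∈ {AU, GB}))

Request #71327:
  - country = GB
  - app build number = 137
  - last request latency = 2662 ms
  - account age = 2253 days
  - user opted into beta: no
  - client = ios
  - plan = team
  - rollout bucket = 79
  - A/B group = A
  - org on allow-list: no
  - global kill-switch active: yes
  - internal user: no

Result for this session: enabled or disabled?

Disabled

Atomic conditions:
  user opted into beta: no → false
  account age ≤ 3373 days: 2253 ≤ 3373 is true
  NOT internal user: no → true
  plan = team: team == team is true
  client = web: ios == web is false
  A/B group = A: A == A is true
  org on allow-list: no → false
  app build number ≤ 255: 137 ≤ 255 is true
  last request latency > 657 ms: 2662 > 657 is true
  rollout bucket ≥ 9: 79 ≥ 9 is true
  global kill-switch active: yes → true
  country = DE: GB == DE is false
  NOT org on allow-list: no → true
  client ∈ {android, web}: ios is not in the set → false
  last request latency ≤ 2993 ms: 2662 ≤ 2993 is true
  app build number ≤ 967: 137 ≤ 967 is true
  country ∈ {AU, GB}: GB is in the set → true
Combine:
[1.1.1.1.1] false OR true = true
[1.1.1.1.2.1] true OR true = true
[1.1.1.1.2] NOT true = false
[1.1.1.1] true → false = false
[1.1.1] NOT false = true
[1.1] NOT true = false
[1.2.1.1] false OR true = true
[1.2.1.2] false OR true = true
[1.2.1] exactly-one(true, true) = false
[1.2] NOT false = true
[1.3.1.1] true → true = true
[1.3.1] NOT true = false
[1.3.2] true → false = false
[1.3] exactly-one(false, false) = false
[1.4.1] true OR false = true
[1.4.2.1.2.1.1] NOT true = false
[1.4.2.1.2.1] NOT false = true
[1.4.2.1.2] NOT true = false
[1.4.2.1] false → false (antecedent false ⇒ implication holds) = true
[1.4.2] NOT true = false
[1.4] true OR false = true
[1] false OR true OR false OR true = true
[2] exactly-one(true, true) = false
[root] true AND false = false
Overall: false → disabled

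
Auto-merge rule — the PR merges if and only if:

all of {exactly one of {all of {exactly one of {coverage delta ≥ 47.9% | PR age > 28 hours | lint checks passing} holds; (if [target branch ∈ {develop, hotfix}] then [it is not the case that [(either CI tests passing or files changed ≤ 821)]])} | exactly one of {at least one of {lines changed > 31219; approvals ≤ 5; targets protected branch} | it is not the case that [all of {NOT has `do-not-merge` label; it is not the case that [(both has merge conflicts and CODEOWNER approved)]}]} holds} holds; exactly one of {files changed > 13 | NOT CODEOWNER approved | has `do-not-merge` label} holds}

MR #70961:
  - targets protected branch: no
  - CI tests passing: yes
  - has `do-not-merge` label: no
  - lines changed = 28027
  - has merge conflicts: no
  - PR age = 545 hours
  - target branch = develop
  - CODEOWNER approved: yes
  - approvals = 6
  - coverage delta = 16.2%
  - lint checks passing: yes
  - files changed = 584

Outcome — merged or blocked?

Atomic conditions:
  coverage delta ≥ 47.9%: 16.2 ≥ 47.9 is false
  PR age > 28 hours: 545 > 28 is true
  lint checks passing: yes → true
  target branch ∈ {develop, hotfix}: develop is in the set → true
  CI tests passing: yes → true
  files changed ≤ 821: 584 ≤ 821 is true
  lines changed > 31219: 28027 > 31219 is false
  approvals ≤ 5: 6 ≤ 5 is false
  targets protected branch: no → false
  NOT has `do-not-merge` label: no → true
  has merge conflicts: no → false
  CODEOWNER approved: yes → true
  files changed > 13: 584 > 13 is true
  NOT CODEOWNER approved: yes → false
  has `do-not-merge` label: no → false
Combine:
[1.1.1] exactly-one(false, true, true) = false
[1.1.2.2.1] true OR true = true
[1.1.2.2] NOT true = false
[1.1.2] true → false = false
[1.1] false AND false = false
[1.2.1] false OR false OR false = false
[1.2.2.1.2.1] false AND true = false
[1.2.2.1.2] NOT false = true
[1.2.2.1] true AND true = true
[1.2.2] NOT true = false
[1.2] exactly-one(false, false) = false
[1] exactly-one(false, false) = false
[2] exactly-one(true, false, false) = true
[root] false AND true = false
Overall: false → blocked

Blocked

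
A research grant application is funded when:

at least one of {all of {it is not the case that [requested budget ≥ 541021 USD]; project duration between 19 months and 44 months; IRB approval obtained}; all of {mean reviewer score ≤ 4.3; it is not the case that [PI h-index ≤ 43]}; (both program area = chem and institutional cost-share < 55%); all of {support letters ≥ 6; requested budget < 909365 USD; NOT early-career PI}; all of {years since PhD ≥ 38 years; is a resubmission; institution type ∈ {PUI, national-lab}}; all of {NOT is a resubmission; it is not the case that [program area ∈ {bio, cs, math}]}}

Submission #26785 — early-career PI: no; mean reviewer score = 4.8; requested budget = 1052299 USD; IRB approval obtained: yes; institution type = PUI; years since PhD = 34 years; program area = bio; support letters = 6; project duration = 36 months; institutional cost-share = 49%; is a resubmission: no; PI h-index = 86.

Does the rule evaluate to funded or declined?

Declined

Atomic conditions:
  requested budget ≥ 541021 USD: 1052299 ≥ 541021 is true
  project duration between 19 months and 44 months: 36 in [19, 44] is true
  IRB approval obtained: yes → true
  mean reviewer score ≤ 4.3: 4.8 ≤ 4.3 is false
  PI h-index ≤ 43: 86 ≤ 43 is false
  program area = chem: bio == chem is false
  institutional cost-share < 55%: 49 < 55 is true
  support letters ≥ 6: 6 ≥ 6 is true
  requested budget < 909365 USD: 1052299 < 909365 is false
  NOT early-career PI: no → true
  years since PhD ≥ 38 years: 34 ≥ 38 is false
  is a resubmission: no → false
  institution type ∈ {PUI, national-lab}: PUI is in the set → true
  NOT is a resubmission: no → true
  program area ∈ {bio, cs, math}: bio is in the set → true
Combine:
[1.1] NOT true = false
[1] false AND true AND true = false
[2.2] NOT false = true
[2] false AND true = false
[3] false AND true = false
[4] true AND false AND true = false
[5] false AND false AND true = false
[6.2] NOT true = false
[6] true AND false = false
[root] false OR false OR false OR false OR false OR false = false
Overall: false → declined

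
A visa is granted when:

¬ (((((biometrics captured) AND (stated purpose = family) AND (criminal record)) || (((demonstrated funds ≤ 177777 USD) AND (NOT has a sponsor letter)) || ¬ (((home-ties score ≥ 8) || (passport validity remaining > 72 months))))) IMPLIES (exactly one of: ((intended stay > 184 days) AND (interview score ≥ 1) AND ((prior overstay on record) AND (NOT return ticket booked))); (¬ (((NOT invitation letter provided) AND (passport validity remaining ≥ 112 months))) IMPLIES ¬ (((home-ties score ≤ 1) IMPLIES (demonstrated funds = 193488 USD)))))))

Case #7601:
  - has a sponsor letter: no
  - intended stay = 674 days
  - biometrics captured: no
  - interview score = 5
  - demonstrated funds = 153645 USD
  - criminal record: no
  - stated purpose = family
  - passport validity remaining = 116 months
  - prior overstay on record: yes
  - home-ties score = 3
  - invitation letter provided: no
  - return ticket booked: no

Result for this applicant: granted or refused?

Atomic conditions:
  biometrics captured: no → false
  stated purpose = family: family == family is true
  criminal record: no → false
  demonstrated funds ≤ 177777 USD: 153645 ≤ 177777 is true
  NOT has a sponsor letter: no → true
  home-ties score ≥ 8: 3 ≥ 8 is false
  passport validity remaining > 72 months: 116 > 72 is true
  intended stay > 184 days: 674 > 184 is true
  interview score ≥ 1: 5 ≥ 1 is true
  prior overstay on record: yes → true
  NOT return ticket booked: no → true
  NOT invitation letter provided: no → true
  passport validity remaining ≥ 112 months: 116 ≥ 112 is true
  home-ties score ≤ 1: 3 ≤ 1 is false
  demonstrated funds = 193488 USD: 153645 == 193488 is false
Combine:
[1.1.1] false AND true AND false = false
[1.1.2.1] true AND true = true
[1.1.2.2.1] false OR true = true
[1.1.2.2] NOT true = false
[1.1.2] true OR false = true
[1.1] false OR true = true
[1.2.1.3] true AND true = true
[1.2.1] true AND true AND true = true
[1.2.2.1.1] true AND true = true
[1.2.2.1] NOT true = false
[1.2.2.2.1] false → false (antecedent false ⇒ implication holds) = true
[1.2.2.2] NOT true = false
[1.2.2] false → false (antecedent false ⇒ implication holds) = true
[1.2] exactly-one(true, true) = false
[1] true → false = false
[root] NOT false = true
Overall: true → granted

Granted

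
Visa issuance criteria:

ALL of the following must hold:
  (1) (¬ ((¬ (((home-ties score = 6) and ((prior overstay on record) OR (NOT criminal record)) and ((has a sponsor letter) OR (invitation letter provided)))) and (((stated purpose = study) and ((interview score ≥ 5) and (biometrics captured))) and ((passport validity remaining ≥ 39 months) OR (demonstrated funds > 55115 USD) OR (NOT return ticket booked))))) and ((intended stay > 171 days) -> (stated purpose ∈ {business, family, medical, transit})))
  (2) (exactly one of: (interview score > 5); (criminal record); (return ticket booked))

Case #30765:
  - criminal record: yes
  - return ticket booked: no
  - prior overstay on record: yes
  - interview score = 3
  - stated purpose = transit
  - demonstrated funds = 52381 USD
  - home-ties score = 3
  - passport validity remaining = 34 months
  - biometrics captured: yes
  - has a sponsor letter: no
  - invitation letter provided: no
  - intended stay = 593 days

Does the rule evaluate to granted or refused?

Granted

Atomic conditions:
  home-ties score = 6: 3 == 6 is false
  prior overstay on record: yes → true
  NOT criminal record: yes → false
  has a sponsor letter: no → false
  invitation letter provided: no → false
  stated purpose = study: transit == study is false
  interview score ≥ 5: 3 ≥ 5 is false
  biometrics captured: yes → true
  passport validity remaining ≥ 39 months: 34 ≥ 39 is false
  demonstrated funds > 55115 USD: 52381 > 55115 is false
  NOT return ticket booked: no → true
  intended stay > 171 days: 593 > 171 is true
  stated purpose ∈ {business, family, medical, transit}: transit is in the set → true
  interview score > 5: 3 > 5 is false
  criminal record: yes → true
  return ticket booked: no → false
Combine:
[1.1.1.1.1.2] true OR false = true
[1.1.1.1.1.3] false OR false = false
[1.1.1.1.1] false AND true AND false = false
[1.1.1.1] NOT false = true
[1.1.1.2.1.2] false AND true = false
[1.1.1.2.1] false AND false = false
[1.1.1.2.2] false OR false OR true = true
[1.1.1.2] false AND true = false
[1.1.1] true AND false = false
[1.1] NOT false = true
[1.2] true → true = true
[1] true AND true = true
[2] exactly-one(false, true, false) = true
[root] true AND true = true
Overall: true → granted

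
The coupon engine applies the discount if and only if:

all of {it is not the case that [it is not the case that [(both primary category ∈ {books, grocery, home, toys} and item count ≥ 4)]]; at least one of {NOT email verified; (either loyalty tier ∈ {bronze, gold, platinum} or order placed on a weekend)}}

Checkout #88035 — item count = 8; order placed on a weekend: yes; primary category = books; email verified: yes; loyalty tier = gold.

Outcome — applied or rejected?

Atomic conditions:
  primary category ∈ {books, grocery, home, toys}: books is in the set → true
  item count ≥ 4: 8 ≥ 4 is true
  NOT email verified: yes → false
  loyalty tier ∈ {bronze, gold, platinum}: gold is in the set → true
  order placed on a weekend: yes → true
Combine:
[1.1.1] true AND true = true
[1.1] NOT true = false
[1] NOT false = true
[2.2] true OR true = true
[2] false OR true = true
[root] true AND true = true
Overall: true → applied

Applied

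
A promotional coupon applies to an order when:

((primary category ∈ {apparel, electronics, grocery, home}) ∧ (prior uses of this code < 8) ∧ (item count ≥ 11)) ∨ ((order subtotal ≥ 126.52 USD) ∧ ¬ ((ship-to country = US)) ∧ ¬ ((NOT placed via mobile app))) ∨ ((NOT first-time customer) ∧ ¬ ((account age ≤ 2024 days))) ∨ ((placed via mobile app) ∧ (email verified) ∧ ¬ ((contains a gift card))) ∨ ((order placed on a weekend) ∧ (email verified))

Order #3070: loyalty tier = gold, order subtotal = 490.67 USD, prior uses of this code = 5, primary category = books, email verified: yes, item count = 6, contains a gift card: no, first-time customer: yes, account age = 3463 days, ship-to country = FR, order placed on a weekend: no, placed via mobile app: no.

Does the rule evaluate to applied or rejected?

Rejected

Atomic conditions:
  primary category ∈ {apparel, electronics, grocery, home}: books is not in the set → false
  prior uses of this code < 8: 5 < 8 is true
  item count ≥ 11: 6 ≥ 11 is false
  order subtotal ≥ 126.52 USD: 490.67 ≥ 126.52 is true
  ship-to country = US: FR == US is false
  NOT placed via mobile app: no → true
  NOT first-time customer: yes → false
  account age ≤ 2024 days: 3463 ≤ 2024 is false
  placed via mobile app: no → false
  email verified: yes → true
  contains a gift card: no → false
  order placed on a weekend: no → false
Combine:
[1] false AND true AND false = false
[2.2] NOT false = true
[2.3] NOT true = false
[2] true AND true AND false = false
[3.2] NOT false = true
[3] false AND true = false
[4.3] NOT false = true
[4] false AND true AND true = false
[5] false AND true = false
[root] false OR false OR false OR false OR false = false
Overall: false → rejected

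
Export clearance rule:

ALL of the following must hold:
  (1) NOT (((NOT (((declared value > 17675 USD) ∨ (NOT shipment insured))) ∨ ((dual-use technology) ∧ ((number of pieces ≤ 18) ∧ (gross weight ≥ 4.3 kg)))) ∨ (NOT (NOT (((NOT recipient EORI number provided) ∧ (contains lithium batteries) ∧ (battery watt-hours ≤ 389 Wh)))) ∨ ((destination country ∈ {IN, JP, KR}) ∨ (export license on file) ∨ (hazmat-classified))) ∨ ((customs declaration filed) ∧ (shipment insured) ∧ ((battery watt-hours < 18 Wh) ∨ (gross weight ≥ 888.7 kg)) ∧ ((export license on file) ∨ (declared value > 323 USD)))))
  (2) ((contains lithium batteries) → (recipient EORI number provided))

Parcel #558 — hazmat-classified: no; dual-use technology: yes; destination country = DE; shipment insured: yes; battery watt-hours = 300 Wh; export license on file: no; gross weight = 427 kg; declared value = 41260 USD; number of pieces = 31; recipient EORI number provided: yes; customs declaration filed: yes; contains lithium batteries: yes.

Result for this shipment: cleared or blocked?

Cleared

Atomic conditions:
  declared value > 17675 USD: 41260 > 17675 is true
  NOT shipment insured: yes → false
  dual-use technology: yes → true
  number of pieces ≤ 18: 31 ≤ 18 is false
  gross weight ≥ 4.3 kg: 427 ≥ 4.3 is true
  NOT recipient EORI number provided: yes → false
  contains lithium batteries: yes → true
  battery watt-hours ≤ 389 Wh: 300 ≤ 389 is true
  destination country ∈ {IN, JP, KR}: DE is not in the set → false
  export license on file: no → false
  hazmat-classified: no → false
  customs declaration filed: yes → true
  shipment insured: yes → true
  battery watt-hours < 18 Wh: 300 < 18 is false
  gross weight ≥ 888.7 kg: 427 ≥ 888.7 is false
  declared value > 323 USD: 41260 > 323 is true
  recipient EORI number provided: yes → true
Combine:
[1.1.1.1.1] true OR false = true
[1.1.1.1] NOT true = false
[1.1.1.2.2] false AND true = false
[1.1.1.2] true AND false = false
[1.1.1] false OR false = false
[1.1.2.1.1.1] false AND true AND true = false
[1.1.2.1.1] NOT false = true
[1.1.2.1] NOT true = false
[1.1.2.2] false OR false OR false = false
[1.1.2] false OR false = false
[1.1.3.3] false OR false = false
[1.1.3.4] false OR true = true
[1.1.3] true AND true AND false AND true = false
[1.1] false OR false OR false = false
[1] NOT false = true
[2] true → true = true
[root] true AND true = true
Overall: true → cleared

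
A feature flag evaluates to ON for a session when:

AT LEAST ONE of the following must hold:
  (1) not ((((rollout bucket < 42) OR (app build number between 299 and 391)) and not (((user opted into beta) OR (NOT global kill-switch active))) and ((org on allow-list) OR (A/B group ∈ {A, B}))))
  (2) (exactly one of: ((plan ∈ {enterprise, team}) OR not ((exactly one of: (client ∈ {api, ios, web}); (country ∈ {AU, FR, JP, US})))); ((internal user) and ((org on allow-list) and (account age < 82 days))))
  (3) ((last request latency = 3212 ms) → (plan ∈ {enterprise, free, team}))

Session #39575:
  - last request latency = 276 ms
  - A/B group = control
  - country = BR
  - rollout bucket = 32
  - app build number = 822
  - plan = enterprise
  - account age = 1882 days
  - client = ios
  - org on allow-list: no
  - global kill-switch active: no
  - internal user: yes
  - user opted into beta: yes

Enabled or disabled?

Atomic conditions:
  rollout bucket < 42: 32 < 42 is true
  app build number between 299 and 391: 822 in [299, 391] is false
  user opted into beta: yes → true
  NOT global kill-switch active: no → true
  org on allow-list: no → false
  A/B group ∈ {A, B}: control is not in the set → false
  plan ∈ {enterprise, team}: enterprise is in the set → true
  client ∈ {api, ios, web}: ios is in the set → true
  country ∈ {AU, FR, JP, US}: BR is not in the set → false
  internal user: yes → true
  account age < 82 days: 1882 < 82 is false
  last request latency = 3212 ms: 276 == 3212 is false
  plan ∈ {enterprise, free, team}: enterprise is in the set → true
Combine:
[1.1.1] true OR false = true
[1.1.2.1] true OR true = true
[1.1.2] NOT true = false
[1.1.3] false OR false = false
[1.1] true AND false AND false = false
[1] NOT false = true
[2.1.2.1] exactly-one(true, false) = true
[2.1.2] NOT true = false
[2.1] true OR false = true
[2.2.2] false AND false = false
[2.2] true AND false = false
[2] exactly-one(true, false) = true
[3] false → true (antecedent false ⇒ implication holds) = true
[root] true OR true OR true = true
Overall: true → enabled

Enabled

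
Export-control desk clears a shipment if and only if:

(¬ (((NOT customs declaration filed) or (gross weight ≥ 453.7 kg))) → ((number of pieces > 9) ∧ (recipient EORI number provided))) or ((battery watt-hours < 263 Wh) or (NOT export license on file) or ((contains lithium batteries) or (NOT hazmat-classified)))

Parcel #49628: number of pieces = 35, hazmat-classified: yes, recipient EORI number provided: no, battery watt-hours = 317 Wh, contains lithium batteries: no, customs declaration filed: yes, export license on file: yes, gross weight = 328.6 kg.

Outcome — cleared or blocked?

Atomic conditions:
  NOT customs declaration filed: yes → false
  gross weight ≥ 453.7 kg: 328.6 ≥ 453.7 is false
  number of pieces > 9: 35 > 9 is true
  recipient EORI number provided: no → false
  battery watt-hours < 263 Wh: 317 < 263 is false
  NOT export license on file: yes → false
  contains lithium batteries: no → false
  NOT hazmat-classified: yes → false
Combine:
[1.1.1] false OR false = false
[1.1] NOT false = true
[1.2] true AND false = false
[1] true → false = false
[2.3] false OR false = false
[2] false OR false OR false = false
[root] false OR false = false
Overall: false → blocked

Blocked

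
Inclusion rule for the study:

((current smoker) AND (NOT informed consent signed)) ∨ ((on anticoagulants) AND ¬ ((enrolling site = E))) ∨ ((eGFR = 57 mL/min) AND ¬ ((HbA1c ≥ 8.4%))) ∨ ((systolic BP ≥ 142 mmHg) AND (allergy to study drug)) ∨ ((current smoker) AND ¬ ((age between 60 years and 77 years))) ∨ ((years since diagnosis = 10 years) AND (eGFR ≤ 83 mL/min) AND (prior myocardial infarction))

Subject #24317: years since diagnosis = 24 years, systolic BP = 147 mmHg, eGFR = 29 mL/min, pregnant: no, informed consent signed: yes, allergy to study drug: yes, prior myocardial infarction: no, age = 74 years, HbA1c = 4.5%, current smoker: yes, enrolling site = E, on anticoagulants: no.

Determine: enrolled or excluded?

Enrolled

Atomic conditions:
  current smoker: yes → true
  NOT informed consent signed: yes → false
  on anticoagulants: no → false
  enrolling site = E: E == E is true
  eGFR = 57 mL/min: 29 == 57 is false
  HbA1c ≥ 8.4%: 4.5 ≥ 8.4 is false
  systolic BP ≥ 142 mmHg: 147 ≥ 142 is true
  allergy to study drug: yes → true
  age between 60 years and 77 years: 74 in [60, 77] is true
  years since diagnosis = 10 years: 24 == 10 is false
  eGFR ≤ 83 mL/min: 29 ≤ 83 is true
  prior myocardial infarction: no → false
Combine:
[1] true AND false = false
[2.2] NOT true = false
[2] false AND false = false
[3.2] NOT false = true
[3] false AND true = false
[4] true AND true = true
[5.2] NOT true = false
[5] true AND false = false
[6] false AND true AND false = false
[root] false OR false OR false OR true OR false OR false = true
Overall: true → enrolled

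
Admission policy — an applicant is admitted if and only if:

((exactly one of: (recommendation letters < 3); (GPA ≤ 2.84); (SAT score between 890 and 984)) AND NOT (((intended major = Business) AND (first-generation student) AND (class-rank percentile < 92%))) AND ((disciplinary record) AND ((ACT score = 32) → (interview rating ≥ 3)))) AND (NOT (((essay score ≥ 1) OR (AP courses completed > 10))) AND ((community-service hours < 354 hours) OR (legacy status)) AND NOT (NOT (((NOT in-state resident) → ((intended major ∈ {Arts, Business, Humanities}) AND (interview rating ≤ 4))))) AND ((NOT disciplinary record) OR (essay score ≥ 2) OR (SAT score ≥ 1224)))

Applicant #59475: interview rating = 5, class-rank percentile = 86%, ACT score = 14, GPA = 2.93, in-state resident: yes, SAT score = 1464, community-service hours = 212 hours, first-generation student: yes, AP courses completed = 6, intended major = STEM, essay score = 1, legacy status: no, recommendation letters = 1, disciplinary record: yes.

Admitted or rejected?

Rejected

Atomic conditions:
  recommendation letters < 3: 1 < 3 is true
  GPA ≤ 2.84: 2.93 ≤ 2.84 is false
  SAT score between 890 and 984: 1464 in [890, 984] is false
  intended major = Business: STEM == Business is false
  first-generation student: yes → true
  class-rank percentile < 92%: 86 < 92 is true
  disciplinary record: yes → true
  ACT score = 32: 14 == 32 is false
  interview rating ≥ 3: 5 ≥ 3 is true
  essay score ≥ 1: 1 ≥ 1 is true
  AP courses completed > 10: 6 > 10 is false
  community-service hours < 354 hours: 212 < 354 is true
  legacy status: no → false
  NOT in-state resident: yes → false
  intended major ∈ {Arts, Business, Humanities}: STEM is not in the set → false
  interview rating ≤ 4: 5 ≤ 4 is false
  NOT disciplinary record: yes → false
  essay score ≥ 2: 1 ≥ 2 is false
  SAT score ≥ 1224: 1464 ≥ 1224 is true
Combine:
[1.1] exactly-one(true, false, false) = true
[1.2.1] false AND true AND true = false
[1.2] NOT false = true
[1.3.2] false → true (antecedent false ⇒ implication holds) = true
[1.3] true AND true = true
[1] true AND true AND true = true
[2.1.1] true OR false = true
[2.1] NOT true = false
[2.2] true OR false = true
[2.3.1.1.2] false AND false = false
[2.3.1.1] false → false (antecedent false ⇒ implication holds) = true
[2.3.1] NOT true = false
[2.3] NOT false = true
[2.4] false OR false OR true = true
[2] false AND true AND true AND true = false
[root] true AND false = false
Overall: false → rejected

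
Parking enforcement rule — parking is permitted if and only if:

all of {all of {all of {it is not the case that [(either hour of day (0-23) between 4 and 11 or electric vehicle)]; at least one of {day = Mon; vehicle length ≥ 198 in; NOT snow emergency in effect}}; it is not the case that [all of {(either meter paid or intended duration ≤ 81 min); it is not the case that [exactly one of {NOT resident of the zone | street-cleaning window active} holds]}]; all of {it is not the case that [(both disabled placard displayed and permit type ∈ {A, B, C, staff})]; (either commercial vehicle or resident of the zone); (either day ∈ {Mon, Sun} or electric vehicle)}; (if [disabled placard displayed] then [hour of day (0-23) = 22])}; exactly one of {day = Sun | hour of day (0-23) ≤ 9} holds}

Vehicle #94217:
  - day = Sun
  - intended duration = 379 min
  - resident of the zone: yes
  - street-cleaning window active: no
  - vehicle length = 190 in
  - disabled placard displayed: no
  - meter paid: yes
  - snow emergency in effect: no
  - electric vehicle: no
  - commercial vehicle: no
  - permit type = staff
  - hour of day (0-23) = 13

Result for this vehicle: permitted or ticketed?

Ticketed

Atomic conditions:
  hour of day (0-23) between 4 and 11: 13 in [4, 11] is false
  electric vehicle: no → false
  day = Mon: Sun == Mon is false
  vehicle length ≥ 198 in: 190 ≥ 198 is false
  NOT snow emergency in effect: no → true
  meter paid: yes → true
  intended duration ≤ 81 min: 379 ≤ 81 is false
  NOT resident of the zone: yes → false
  street-cleaning window active: no → false
  disabled placard displayed: no → false
  permit type ∈ {A, B, C, staff}: staff is in the set → true
  commercial vehicle: no → false
  resident of the zone: yes → true
  day ∈ {Mon, Sun}: Sun is in the set → true
  hour of day (0-23) = 22: 13 == 22 is false
  day = Sun: Sun == Sun is true
  hour of day (0-23) ≤ 9: 13 ≤ 9 is false
Combine:
[1.1.1.1] false OR false = false
[1.1.1] NOT false = true
[1.1.2] false OR false OR true = true
[1.1] true AND true = true
[1.2.1.1] true OR false = true
[1.2.1.2.1] exactly-one(false, false) = false
[1.2.1.2] NOT false = true
[1.2.1] true AND true = true
[1.2] NOT true = false
[1.3.1.1] false AND true = false
[1.3.1] NOT false = true
[1.3.2] false OR true = true
[1.3.3] true OR false = true
[1.3] true AND true AND true = true
[1.4] false → false (antecedent false ⇒ implication holds) = true
[1] true AND false AND true AND true = false
[2] exactly-one(true, false) = true
[root] false AND true = false
Overall: false → ticketed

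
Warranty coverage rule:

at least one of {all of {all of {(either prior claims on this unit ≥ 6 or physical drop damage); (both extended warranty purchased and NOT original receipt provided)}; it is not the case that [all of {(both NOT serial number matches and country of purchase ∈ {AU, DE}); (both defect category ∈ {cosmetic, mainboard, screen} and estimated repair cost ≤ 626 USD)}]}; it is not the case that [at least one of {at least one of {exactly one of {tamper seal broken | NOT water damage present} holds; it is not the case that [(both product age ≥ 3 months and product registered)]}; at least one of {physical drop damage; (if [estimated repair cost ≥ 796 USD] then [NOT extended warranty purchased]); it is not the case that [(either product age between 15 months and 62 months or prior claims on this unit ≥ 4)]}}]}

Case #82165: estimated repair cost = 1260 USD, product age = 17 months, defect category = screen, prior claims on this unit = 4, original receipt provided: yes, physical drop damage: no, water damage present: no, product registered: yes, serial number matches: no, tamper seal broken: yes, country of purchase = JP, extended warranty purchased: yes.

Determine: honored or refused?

Honored

Atomic conditions:
  prior claims on this unit ≥ 6: 4 ≥ 6 is false
  physical drop damage: no → false
  extended warranty purchased: yes → true
  NOT original receipt provided: yes → false
  NOT serial number matches: no → true
  country of purchase ∈ {AU, DE}: JP is not in the set → false
  defect category ∈ {cosmetic, mainboard, screen}: screen is in the set → true
  estimated repair cost ≤ 626 USD: 1260 ≤ 626 is false
  tamper seal broken: yes → true
  NOT water damage present: no → true
  product age ≥ 3 months: 17 ≥ 3 is true
  product registered: yes → true
  estimated repair cost ≥ 796 USD: 1260 ≥ 796 is true
  NOT extended warranty purchased: yes → false
  product age between 15 months and 62 months: 17 in [15, 62] is true
  prior claims on this unit ≥ 4: 4 ≥ 4 is true
Combine:
[1.1.1] false OR false = false
[1.1.2] true AND false = false
[1.1] false AND false = false
[1.2.1.1] true AND false = false
[1.2.1.2] true AND false = false
[1.2.1] false AND false = false
[1.2] NOT false = true
[1] false AND true = false
[2.1.1.1] exactly-one(true, true) = false
[2.1.1.2.1] true AND true = true
[2.1.1.2] NOT true = false
[2.1.1] false OR false = false
[2.1.2.2] true → false = false
[2.1.2.3.1] true OR true = true
[2.1.2.3] NOT true = false
[2.1.2] false OR false OR false = false
[2.1] false OR false = false
[2] NOT false = true
[root] false OR true = true
Overall: true → honored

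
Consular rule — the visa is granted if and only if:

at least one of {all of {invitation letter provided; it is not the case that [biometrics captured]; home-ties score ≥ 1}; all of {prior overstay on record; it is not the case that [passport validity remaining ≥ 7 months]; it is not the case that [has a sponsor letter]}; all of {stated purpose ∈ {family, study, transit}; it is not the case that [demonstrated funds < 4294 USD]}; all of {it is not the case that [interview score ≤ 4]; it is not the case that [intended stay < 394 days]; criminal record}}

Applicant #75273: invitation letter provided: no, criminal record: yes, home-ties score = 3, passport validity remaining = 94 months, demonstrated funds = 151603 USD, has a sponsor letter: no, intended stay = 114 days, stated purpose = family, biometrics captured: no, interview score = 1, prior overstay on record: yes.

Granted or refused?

Atomic conditions:
  invitation letter provided: no → false
  biometrics captured: no → false
  home-ties score ≥ 1: 3 ≥ 1 is true
  prior overstay on record: yes → true
  passport validity remaining ≥ 7 months: 94 ≥ 7 is true
  has a sponsor letter: no → false
  stated purpose ∈ {family, study, transit}: family is in the set → true
  demonstrated funds < 4294 USD: 151603 < 4294 is false
  interview score ≤ 4: 1 ≤ 4 is true
  intended stay < 394 days: 114 < 394 is true
  criminal record: yes → true
Combine:
[1.2] NOT false = true
[1] false AND true AND true = false
[2.2] NOT true = false
[2.3] NOT false = true
[2] true AND false AND true = false
[3.2] NOT false = true
[3] true AND true = true
[4.1] NOT true = false
[4.2] NOT true = false
[4] false AND false AND true = false
[root] false OR false OR true OR false = true
Overall: true → granted

Granted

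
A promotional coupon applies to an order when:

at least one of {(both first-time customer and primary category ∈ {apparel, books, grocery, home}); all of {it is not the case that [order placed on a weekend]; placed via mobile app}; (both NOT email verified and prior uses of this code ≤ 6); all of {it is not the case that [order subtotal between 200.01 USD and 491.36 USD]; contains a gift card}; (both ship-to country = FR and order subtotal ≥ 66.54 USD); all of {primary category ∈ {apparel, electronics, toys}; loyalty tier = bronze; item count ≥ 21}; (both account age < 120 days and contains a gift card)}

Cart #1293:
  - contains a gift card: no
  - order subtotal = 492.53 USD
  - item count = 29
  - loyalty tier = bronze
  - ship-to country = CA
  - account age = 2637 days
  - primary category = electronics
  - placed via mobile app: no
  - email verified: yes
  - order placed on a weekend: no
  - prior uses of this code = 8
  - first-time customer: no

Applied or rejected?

Atomic conditions:
  first-time customer: no → false
  primary category ∈ {apparel, books, grocery, home}: electronics is not in the set → false
  order placed on a weekend: no → false
  placed via mobile app: no → false
  NOT email verified: yes → false
  prior uses of this code ≤ 6: 8 ≤ 6 is false
  order subtotal between 200.01 USD and 491.36 USD: 492.53 in [200.01, 491.36] is false
  contains a gift card: no → false
  ship-to country = FR: CA == FR is false
  order subtotal ≥ 66.54 USD: 492.53 ≥ 66.54 is true
  primary category ∈ {apparel, electronics, toys}: electronics is in the set → true
  loyalty tier = bronze: bronze == bronze is true
  item count ≥ 21: 29 ≥ 21 is true
  account age < 120 days: 2637 < 120 is false
Combine:
[1] false AND false = false
[2.1] NOT false = true
[2] true AND false = false
[3] false AND false = false
[4.1] NOT false = true
[4] true AND false = false
[5] false AND true = false
[6] true AND true AND true = true
[7] false AND false = false
[root] false OR false OR false OR false OR false OR true OR false = true
Overall: true → applied

Applied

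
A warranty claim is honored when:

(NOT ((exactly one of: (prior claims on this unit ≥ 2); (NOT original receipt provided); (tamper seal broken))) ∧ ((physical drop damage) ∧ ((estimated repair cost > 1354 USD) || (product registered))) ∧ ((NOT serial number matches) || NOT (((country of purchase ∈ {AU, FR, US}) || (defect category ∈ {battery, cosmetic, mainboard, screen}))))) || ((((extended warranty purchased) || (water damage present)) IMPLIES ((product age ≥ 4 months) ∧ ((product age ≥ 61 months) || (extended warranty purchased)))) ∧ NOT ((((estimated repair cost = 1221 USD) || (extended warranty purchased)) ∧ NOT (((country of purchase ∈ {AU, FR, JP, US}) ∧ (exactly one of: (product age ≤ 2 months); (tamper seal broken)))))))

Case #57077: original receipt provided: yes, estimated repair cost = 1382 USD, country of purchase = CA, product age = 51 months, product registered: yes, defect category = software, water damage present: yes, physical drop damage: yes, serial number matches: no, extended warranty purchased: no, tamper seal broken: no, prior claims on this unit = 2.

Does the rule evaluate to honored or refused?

Refused

Atomic conditions:
  prior claims on this unit ≥ 2: 2 ≥ 2 is true
  NOT original receipt provided: yes → false
  tamper seal broken: no → false
  physical drop damage: yes → true
  estimated repair cost > 1354 USD: 1382 > 1354 is true
  product registered: yes → true
  NOT serial number matches: no → true
  country of purchase ∈ {AU, FR, US}: CA is not in the set → false
  defect category ∈ {battery, cosmetic, mainboard, screen}: software is not in the set → false
  extended warranty purchased: no → false
  water damage present: yes → true
  product age ≥ 4 months: 51 ≥ 4 is true
  product age ≥ 61 months: 51 ≥ 61 is false
  estimated repair cost = 1221 USD: 1382 == 1221 is false
  country of purchase ∈ {AU, FR, JP, US}: CA is not in the set → false
  product age ≤ 2 months: 51 ≤ 2 is false
Combine:
[1.1.1] exactly-one(true, false, false) = true
[1.1] NOT true = false
[1.2.2] true OR true = true
[1.2] true AND true = true
[1.3.2.1] false OR false = false
[1.3.2] NOT false = true
[1.3] true OR true = true
[1] false AND true AND true = false
[2.1.1] false OR true = true
[2.1.2.2] false OR false = false
[2.1.2] true AND false = false
[2.1] true → false = false
[2.2.1.1] false OR false = false
[2.2.1.2.1.2] exactly-one(false, false) = false
[2.2.1.2.1] false AND false = false
[2.2.1.2] NOT false = true
[2.2.1] false AND true = false
[2.2] NOT false = true
[2] false AND true = false
[root] false OR false = false
Overall: false → refused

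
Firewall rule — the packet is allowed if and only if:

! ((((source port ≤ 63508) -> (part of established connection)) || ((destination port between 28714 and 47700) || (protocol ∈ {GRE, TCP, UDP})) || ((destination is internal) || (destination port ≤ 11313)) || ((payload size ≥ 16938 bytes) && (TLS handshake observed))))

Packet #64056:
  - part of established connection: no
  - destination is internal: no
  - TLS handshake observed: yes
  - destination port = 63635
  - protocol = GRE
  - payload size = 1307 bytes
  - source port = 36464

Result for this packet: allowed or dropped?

Atomic conditions:
  source port ≤ 63508: 36464 ≤ 63508 is true
  part of established connection: no → false
  destination port between 28714 and 47700: 63635 in [28714, 47700] is false
  protocol ∈ {GRE, TCP, UDP}: GRE is in the set → true
  destination is internal: no → false
  destination port ≤ 11313: 63635 ≤ 11313 is false
  payload size ≥ 16938 bytes: 1307 ≥ 16938 is false
  TLS handshake observed: yes → true
Combine:
[1.1] true → false = false
[1.2] false OR true = true
[1.3] false OR false = false
[1.4] false AND true = false
[1] false OR true OR false OR false = true
[root] NOT true = false
Overall: false → dropped

Dropped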